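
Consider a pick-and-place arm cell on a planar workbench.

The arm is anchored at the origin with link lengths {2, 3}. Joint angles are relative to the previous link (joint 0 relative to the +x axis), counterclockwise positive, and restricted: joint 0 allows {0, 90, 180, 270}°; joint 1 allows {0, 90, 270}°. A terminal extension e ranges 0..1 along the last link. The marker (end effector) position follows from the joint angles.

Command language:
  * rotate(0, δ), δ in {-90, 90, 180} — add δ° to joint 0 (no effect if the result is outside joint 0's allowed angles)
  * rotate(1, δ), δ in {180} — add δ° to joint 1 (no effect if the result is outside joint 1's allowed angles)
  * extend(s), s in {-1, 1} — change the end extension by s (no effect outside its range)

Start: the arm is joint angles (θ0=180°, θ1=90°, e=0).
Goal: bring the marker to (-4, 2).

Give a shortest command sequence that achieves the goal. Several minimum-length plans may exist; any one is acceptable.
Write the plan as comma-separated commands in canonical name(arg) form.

t0: joint angles (θ0=180°, θ1=90°, e=0)
step 1 (extend(1)): joint angles (θ0=180°, θ1=90°, e=1)
step 2 (rotate(0, -90)): joint angles (θ0=90°, θ1=90°, e=1)
nothing shorter than 2 reaches the goal.

extend(1), rotate(0, -90)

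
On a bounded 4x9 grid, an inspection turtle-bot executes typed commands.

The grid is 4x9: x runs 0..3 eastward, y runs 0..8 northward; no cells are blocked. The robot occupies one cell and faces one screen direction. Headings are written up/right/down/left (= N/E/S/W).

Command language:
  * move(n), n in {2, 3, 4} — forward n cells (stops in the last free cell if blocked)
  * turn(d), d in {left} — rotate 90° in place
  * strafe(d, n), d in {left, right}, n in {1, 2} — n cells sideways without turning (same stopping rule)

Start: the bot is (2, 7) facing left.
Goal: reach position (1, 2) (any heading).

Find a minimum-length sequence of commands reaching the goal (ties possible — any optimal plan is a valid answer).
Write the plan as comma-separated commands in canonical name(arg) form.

turn(left), strafe(right, 1), move(3), move(2)

t0: (2, 7) facing left
[1] after turn(left): (2, 7) facing down
[2] after strafe(right, 1): (1, 7) facing down
[3] after move(3): (1, 4) facing down
[4] after move(2): (1, 2) facing down
minimal: 4 command(s), checked below 4.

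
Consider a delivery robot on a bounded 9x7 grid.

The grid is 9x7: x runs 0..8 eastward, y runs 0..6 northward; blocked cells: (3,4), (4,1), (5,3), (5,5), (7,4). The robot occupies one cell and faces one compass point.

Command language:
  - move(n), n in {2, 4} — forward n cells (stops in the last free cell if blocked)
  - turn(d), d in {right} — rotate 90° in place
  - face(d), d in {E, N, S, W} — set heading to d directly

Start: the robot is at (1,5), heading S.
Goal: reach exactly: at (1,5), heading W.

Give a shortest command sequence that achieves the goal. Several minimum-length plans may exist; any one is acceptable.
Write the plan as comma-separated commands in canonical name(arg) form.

begin: at (1,5), heading S
1. turn(right) → at (1,5), heading W
no 0-step plan works, so 1 is optimal.

turn(right)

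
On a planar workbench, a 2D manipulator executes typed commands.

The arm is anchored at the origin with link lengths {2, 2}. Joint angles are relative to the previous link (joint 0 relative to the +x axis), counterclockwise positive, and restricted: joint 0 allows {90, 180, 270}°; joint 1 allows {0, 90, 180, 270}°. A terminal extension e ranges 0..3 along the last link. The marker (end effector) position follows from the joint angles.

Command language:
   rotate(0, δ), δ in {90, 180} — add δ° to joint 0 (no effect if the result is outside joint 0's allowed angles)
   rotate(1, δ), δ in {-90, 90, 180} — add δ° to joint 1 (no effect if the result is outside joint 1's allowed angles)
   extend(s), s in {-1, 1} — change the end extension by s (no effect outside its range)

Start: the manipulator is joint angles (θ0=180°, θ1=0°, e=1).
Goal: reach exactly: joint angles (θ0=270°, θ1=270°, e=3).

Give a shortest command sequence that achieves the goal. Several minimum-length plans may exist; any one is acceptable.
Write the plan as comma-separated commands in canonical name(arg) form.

start: joint angles (θ0=180°, θ1=0°, e=1)
t=1 extend(1) ⇒ joint angles (θ0=180°, θ1=0°, e=2)
t=2 extend(1) ⇒ joint angles (θ0=180°, θ1=0°, e=3)
t=3 rotate(1, -90) ⇒ joint angles (θ0=180°, θ1=270°, e=3)
t=4 rotate(0, 90) ⇒ joint angles (θ0=270°, θ1=270°, e=3)
shorter routes all fall short; 4 is best.

extend(1), extend(1), rotate(1, -90), rotate(0, 90)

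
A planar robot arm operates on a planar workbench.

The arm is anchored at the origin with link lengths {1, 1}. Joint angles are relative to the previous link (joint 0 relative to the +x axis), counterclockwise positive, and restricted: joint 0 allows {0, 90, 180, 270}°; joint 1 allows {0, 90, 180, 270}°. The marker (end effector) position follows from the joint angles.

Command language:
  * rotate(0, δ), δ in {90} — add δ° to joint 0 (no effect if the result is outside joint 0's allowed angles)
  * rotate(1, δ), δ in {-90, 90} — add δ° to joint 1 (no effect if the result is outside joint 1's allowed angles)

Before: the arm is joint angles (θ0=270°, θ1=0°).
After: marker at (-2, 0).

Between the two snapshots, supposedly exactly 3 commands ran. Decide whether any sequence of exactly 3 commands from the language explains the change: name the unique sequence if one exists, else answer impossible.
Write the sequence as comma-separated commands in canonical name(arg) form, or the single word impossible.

initial: joint angles (θ0=270°, θ1=0°)
t=1 rotate(0, 90) ⇒ joint angles (θ0=0°, θ1=0°)
t=2 rotate(0, 90) ⇒ joint angles (θ0=90°, θ1=0°)
t=3 rotate(0, 90) ⇒ joint angles (θ0=180°, θ1=0°)
uniquely the one of 27 3-step routes that fits.

rotate(0, 90), rotate(0, 90), rotate(0, 90)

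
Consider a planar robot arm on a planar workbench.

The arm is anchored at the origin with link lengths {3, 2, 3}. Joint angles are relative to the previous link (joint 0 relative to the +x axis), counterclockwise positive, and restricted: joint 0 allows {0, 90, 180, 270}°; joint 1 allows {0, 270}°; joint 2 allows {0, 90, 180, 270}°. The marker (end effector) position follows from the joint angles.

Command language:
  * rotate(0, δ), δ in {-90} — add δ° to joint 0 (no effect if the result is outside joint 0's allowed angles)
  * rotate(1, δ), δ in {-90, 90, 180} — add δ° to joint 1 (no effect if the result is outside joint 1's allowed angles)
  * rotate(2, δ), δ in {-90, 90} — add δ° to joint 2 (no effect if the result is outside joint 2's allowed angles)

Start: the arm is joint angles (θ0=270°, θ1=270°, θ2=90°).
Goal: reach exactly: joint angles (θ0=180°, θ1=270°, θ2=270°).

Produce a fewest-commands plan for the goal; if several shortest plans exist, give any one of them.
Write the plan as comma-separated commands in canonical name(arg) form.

rotate(0, -90), rotate(2, -90), rotate(2, -90)

start: joint angles (θ0=270°, θ1=270°, θ2=90°)
1. rotate(0, -90) → joint angles (θ0=180°, θ1=270°, θ2=90°)
2. rotate(2, -90) → joint angles (θ0=180°, θ1=270°, θ2=0°)
3. rotate(2, -90) → joint angles (θ0=180°, θ1=270°, θ2=270°)
no 2-step plan works, so 3 is optimal.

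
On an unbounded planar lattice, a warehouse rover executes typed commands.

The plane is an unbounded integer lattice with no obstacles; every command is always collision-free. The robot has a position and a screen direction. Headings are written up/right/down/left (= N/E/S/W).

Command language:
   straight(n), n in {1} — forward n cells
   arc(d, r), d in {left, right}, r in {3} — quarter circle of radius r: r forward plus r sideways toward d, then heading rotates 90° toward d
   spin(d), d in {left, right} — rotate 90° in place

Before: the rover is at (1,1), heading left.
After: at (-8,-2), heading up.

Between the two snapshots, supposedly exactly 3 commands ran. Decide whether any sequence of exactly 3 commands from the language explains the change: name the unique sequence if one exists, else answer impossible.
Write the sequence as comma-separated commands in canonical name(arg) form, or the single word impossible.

arc(left, 3), arc(right, 3), arc(right, 3)

key: cell and facing (now N) both changed — the 3 commands mix motion and turning
start: at (1,1), heading left
[1] after arc(left, 3): at (-2,-2), heading down
[2] after arc(right, 3): at (-5,-5), heading left
[3] after arc(right, 3): at (-8,-2), heading up
no other 3-command option fits: unique.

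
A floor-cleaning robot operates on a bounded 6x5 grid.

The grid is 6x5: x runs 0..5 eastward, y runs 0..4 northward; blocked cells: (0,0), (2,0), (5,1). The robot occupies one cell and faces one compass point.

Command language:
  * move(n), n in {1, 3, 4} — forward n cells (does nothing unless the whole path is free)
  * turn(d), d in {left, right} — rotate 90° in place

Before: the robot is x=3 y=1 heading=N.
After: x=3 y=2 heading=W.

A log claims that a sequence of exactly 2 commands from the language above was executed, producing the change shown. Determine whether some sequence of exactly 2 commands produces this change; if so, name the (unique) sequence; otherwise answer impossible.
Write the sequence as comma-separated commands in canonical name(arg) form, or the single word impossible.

key: cell and facing (now W) both changed — the 2 commands mix motion and turning
start: x=3 y=1 heading=N
[1] after move(1): x=3 y=2 heading=N
[2] after turn(left): x=3 y=2 heading=W
no rival 2-sequence matches.

move(1), turn(left)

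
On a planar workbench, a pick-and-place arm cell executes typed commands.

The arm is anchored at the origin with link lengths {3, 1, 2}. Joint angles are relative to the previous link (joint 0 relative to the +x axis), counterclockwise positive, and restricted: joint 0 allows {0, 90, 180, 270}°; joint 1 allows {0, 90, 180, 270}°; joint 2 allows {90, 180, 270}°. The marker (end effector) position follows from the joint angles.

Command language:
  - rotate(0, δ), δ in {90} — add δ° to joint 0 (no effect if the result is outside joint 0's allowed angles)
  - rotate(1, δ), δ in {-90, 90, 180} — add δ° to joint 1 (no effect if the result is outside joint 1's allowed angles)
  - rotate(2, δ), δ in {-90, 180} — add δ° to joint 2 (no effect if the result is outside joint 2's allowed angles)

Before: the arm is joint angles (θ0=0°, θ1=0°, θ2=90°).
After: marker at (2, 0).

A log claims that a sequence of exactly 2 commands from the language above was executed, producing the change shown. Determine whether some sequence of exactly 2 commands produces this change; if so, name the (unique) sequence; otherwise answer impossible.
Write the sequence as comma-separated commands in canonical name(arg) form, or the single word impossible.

key: order matters: swapping rotate(2, 180) and rotate(2, -90) lands elsewhere
start: joint angles (θ0=0°, θ1=0°, θ2=90°)
1. rotate(2, 180) → joint angles (θ0=0°, θ1=0°, θ2=270°)
2. rotate(2, -90) → joint angles (θ0=0°, θ1=0°, θ2=180°)
all 36 alternatives checked — unique.

rotate(2, 180), rotate(2, -90)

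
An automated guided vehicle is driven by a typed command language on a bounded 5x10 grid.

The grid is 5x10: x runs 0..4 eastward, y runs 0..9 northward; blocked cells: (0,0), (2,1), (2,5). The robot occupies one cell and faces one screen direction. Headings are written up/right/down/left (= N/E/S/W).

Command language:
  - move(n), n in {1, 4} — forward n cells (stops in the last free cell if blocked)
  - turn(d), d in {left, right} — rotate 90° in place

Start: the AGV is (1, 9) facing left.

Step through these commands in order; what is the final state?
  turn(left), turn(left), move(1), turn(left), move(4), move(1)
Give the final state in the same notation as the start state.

start: (1, 9) facing left
step 1 (turn(left)): (1, 9) facing down
step 2 (turn(left)): (1, 9) facing right
step 3 (move(1)): (2, 9) facing right
step 4 (turn(left)): (2, 9) facing up
step 5 (move(4)): (2, 9) facing up
step 6 (move(1)): (2, 9) facing up

(2, 9) facing up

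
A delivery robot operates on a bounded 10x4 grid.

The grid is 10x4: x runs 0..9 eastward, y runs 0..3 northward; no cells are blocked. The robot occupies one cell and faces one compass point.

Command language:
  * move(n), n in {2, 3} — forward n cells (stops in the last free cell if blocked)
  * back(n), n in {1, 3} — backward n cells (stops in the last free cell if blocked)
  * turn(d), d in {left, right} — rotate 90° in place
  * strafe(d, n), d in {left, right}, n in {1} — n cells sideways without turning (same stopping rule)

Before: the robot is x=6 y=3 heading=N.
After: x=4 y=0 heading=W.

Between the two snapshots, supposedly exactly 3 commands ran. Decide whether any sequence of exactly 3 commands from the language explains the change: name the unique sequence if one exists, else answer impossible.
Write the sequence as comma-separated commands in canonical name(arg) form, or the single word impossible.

back(3), turn(left), move(2)

key: cell and facing (now W) both changed — the 3 commands mix motion and turning
from: x=6 y=3 heading=N
t=1 back(3) ⇒ x=6 y=0 heading=N
t=2 turn(left) ⇒ x=6 y=0 heading=W
t=3 move(2) ⇒ x=4 y=0 heading=W
no other 3-command option fits: unique.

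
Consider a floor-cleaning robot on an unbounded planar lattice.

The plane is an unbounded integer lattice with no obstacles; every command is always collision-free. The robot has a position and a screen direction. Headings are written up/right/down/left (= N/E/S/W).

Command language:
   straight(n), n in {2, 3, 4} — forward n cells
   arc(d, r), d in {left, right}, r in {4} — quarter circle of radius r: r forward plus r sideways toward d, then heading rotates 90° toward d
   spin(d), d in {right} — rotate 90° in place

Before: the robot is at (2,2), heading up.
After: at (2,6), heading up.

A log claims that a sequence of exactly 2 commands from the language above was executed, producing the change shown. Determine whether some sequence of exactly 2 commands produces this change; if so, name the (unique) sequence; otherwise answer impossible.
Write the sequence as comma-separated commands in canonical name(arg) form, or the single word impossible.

key: heading stays N — no command in the sequence turns
start: at (2,2), heading up
1. straight(2) → at (2,4), heading up
2. straight(2) → at (2,6), heading up
uniquely the one of 36 2-step routes that fits.

straight(2), straight(2)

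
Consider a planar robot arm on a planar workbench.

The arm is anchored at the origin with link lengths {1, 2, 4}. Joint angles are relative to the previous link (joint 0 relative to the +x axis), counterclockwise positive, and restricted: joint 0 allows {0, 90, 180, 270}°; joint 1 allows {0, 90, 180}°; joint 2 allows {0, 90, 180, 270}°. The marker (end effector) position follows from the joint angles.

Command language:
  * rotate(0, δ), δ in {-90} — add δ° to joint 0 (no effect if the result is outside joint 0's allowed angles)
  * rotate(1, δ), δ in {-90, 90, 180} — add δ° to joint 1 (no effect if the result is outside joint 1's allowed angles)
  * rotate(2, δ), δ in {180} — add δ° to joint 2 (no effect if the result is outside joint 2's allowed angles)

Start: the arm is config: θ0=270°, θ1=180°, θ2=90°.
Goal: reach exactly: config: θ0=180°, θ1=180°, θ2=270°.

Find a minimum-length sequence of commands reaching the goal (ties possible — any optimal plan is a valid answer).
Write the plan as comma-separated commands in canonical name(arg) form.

begin: config: θ0=270°, θ1=180°, θ2=90°
[1] after rotate(0, -90): config: θ0=180°, θ1=180°, θ2=90°
[2] after rotate(2, 180): config: θ0=180°, θ1=180°, θ2=270°
no 1-step plan works, so 2 is optimal.

rotate(0, -90), rotate(2, 180)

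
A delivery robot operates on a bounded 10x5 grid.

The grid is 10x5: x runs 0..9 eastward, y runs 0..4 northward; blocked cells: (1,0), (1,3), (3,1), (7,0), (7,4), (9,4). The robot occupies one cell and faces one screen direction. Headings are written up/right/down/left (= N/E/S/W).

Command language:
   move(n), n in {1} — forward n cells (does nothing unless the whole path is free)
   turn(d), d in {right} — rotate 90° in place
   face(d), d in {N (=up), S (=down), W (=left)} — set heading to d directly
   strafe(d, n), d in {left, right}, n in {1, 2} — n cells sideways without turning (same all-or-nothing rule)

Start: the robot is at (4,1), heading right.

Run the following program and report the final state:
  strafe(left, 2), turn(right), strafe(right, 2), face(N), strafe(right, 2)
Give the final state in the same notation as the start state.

t0: at (4,1), heading right
step 1 (strafe(left, 2)): at (4,3), heading right
step 2 (turn(right)): at (4,3), heading down
step 3 (strafe(right, 2)): at (2,3), heading down
step 4 (face(N)): at (2,3), heading up
step 5 (strafe(right, 2)): at (4,3), heading up

at (4,3), heading up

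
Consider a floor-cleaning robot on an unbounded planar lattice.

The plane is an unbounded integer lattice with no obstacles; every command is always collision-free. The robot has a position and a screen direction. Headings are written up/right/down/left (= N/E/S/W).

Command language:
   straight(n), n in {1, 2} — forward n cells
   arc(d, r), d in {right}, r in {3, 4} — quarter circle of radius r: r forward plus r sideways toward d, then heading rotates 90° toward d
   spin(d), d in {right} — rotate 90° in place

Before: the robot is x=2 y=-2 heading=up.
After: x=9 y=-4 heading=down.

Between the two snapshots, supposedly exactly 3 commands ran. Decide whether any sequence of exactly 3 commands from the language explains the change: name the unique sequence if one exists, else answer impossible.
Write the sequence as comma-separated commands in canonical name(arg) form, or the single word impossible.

arc(right, 3), arc(right, 4), straight(1)

key: cell and facing (now S) both changed — the 3 commands mix motion and turning
initial: x=2 y=-2 heading=up
step 1 (arc(right, 3)): x=5 y=1 heading=right
step 2 (arc(right, 4)): x=9 y=-3 heading=down
step 3 (straight(1)): x=9 y=-4 heading=down
no rival 3-sequence matches.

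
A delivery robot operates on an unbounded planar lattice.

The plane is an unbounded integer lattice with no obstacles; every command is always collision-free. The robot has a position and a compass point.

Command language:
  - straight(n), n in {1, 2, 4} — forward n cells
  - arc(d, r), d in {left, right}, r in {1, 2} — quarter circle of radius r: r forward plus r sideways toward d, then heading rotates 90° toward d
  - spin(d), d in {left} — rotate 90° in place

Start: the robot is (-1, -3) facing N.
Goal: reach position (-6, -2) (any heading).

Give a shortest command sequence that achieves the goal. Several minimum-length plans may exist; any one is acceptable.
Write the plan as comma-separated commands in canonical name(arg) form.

from: (-1, -3) facing N
t=1 arc(left, 1) ⇒ (-2, -2) facing W
t=2 straight(4) ⇒ (-6, -2) facing W
no 1-step plan works, so 2 is optimal.

arc(left, 1), straight(4)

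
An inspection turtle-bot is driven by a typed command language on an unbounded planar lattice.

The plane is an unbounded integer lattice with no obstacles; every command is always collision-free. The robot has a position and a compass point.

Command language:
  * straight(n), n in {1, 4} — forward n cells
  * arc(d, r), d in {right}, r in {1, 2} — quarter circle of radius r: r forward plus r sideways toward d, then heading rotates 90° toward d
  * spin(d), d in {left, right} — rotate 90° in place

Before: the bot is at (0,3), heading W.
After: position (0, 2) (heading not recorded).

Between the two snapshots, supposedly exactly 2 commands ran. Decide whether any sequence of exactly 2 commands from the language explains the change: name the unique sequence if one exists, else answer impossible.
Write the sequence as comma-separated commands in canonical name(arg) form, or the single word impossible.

key: order matters: swapping spin(left) and straight(1) lands elsewhere
begin: at (0,3), heading W
1. spin(left) → at (0,3), heading S
2. straight(1) → at (0,2), heading S
no rival 2-sequence matches.

spin(left), straight(1)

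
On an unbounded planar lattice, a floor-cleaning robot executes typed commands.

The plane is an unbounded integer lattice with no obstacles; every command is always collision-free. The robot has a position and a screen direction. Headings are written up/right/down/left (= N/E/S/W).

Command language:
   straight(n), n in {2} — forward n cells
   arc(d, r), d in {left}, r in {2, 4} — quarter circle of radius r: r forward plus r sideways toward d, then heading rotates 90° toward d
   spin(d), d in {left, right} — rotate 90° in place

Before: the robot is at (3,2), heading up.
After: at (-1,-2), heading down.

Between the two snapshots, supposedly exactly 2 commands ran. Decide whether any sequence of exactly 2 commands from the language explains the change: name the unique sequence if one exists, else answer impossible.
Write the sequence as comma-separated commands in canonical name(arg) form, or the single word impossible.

key: running arc(left, 4) before spin(left) would end elsewhere — order is forced
t0: at (3,2), heading up
step 1 (spin(left)): at (3,2), heading left
step 2 (arc(left, 4)): at (-1,-2), heading down
no rival 2-sequence matches.

spin(left), arc(left, 4)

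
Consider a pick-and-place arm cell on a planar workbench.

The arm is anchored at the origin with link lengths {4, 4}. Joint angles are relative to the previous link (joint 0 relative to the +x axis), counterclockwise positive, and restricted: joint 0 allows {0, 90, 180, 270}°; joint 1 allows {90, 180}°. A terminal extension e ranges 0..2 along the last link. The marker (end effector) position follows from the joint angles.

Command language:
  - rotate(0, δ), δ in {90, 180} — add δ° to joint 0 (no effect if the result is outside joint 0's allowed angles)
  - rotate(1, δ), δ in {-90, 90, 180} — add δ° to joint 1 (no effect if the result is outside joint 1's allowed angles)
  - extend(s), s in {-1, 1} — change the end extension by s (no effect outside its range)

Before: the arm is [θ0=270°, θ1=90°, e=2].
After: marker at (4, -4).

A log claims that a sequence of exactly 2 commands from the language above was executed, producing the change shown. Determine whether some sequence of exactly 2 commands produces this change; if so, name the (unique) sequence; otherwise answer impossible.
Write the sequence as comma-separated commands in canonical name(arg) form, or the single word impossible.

initial: [θ0=270°, θ1=90°, e=2]
t=1 extend(-1) ⇒ [θ0=270°, θ1=90°, e=1]
t=2 extend(-1) ⇒ [θ0=270°, θ1=90°, e=0]
no other 2-command option fits: unique.

extend(-1), extend(-1)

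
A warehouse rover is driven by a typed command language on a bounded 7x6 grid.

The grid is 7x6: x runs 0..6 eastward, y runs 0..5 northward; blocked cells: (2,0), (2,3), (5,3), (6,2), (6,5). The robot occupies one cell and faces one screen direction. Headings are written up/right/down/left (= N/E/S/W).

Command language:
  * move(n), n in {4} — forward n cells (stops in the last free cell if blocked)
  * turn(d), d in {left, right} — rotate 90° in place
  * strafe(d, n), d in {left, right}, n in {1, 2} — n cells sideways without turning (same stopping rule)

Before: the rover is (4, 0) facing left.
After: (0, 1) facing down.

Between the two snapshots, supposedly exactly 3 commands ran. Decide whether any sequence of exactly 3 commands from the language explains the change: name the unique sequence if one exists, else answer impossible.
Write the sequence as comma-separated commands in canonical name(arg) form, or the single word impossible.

key: running turn(left) before strafe(right, 1) would end elsewhere — order is forced
initial: (4, 0) facing left
[1] after strafe(right, 1): (4, 1) facing left
[2] after move(4): (0, 1) facing left
[3] after turn(left): (0, 1) facing down
all 343 alternatives checked — unique.

strafe(right, 1), move(4), turn(left)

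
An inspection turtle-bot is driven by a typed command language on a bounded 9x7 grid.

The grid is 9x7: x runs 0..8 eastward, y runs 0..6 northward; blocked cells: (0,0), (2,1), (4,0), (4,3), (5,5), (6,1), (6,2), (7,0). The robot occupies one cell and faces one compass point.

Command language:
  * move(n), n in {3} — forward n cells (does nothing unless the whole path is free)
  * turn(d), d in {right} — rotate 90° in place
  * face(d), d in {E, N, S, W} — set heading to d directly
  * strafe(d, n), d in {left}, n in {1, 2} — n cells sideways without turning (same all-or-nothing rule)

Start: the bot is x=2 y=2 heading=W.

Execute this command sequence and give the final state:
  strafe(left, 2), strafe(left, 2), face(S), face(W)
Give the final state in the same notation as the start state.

from: x=2 y=2 heading=W
1. strafe(left, 2) → x=2 y=2 heading=W
2. strafe(left, 2) → x=2 y=2 heading=W
3. face(S) → x=2 y=2 heading=S
4. face(W) → x=2 y=2 heading=W

x=2 y=2 heading=W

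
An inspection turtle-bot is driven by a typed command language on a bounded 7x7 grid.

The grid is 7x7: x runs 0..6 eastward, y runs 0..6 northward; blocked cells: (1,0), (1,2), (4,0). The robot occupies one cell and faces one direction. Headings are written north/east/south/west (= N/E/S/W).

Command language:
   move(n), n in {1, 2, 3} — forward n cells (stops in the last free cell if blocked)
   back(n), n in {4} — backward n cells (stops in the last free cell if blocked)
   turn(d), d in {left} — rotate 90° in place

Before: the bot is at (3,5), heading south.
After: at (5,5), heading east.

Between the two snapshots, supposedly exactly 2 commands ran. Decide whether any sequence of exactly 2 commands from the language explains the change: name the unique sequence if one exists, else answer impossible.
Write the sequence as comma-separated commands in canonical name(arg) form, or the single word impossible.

key: cell and facing (now E) both changed — the 2 commands mix motion and turning
from: at (3,5), heading south
1. turn(left) → at (3,5), heading east
2. move(2) → at (5,5), heading east
no rival 2-sequence matches.

turn(left), move(2)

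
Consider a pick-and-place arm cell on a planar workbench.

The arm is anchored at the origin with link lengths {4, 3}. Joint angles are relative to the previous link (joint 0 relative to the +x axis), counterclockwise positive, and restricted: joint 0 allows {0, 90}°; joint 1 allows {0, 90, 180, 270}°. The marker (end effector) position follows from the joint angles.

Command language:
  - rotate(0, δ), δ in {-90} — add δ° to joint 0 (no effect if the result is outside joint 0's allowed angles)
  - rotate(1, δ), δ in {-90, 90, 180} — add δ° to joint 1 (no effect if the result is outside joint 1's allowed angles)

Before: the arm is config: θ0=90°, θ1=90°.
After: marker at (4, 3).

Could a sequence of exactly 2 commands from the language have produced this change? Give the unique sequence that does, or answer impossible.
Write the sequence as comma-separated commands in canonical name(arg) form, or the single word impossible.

rotate(0, -90), rotate(0, -90)

initial: config: θ0=90°, θ1=90°
1. rotate(0, -90) → config: θ0=0°, θ1=90°
2. rotate(0, -90) → config: θ0=0°, θ1=90°
all 16 alternatives checked — unique.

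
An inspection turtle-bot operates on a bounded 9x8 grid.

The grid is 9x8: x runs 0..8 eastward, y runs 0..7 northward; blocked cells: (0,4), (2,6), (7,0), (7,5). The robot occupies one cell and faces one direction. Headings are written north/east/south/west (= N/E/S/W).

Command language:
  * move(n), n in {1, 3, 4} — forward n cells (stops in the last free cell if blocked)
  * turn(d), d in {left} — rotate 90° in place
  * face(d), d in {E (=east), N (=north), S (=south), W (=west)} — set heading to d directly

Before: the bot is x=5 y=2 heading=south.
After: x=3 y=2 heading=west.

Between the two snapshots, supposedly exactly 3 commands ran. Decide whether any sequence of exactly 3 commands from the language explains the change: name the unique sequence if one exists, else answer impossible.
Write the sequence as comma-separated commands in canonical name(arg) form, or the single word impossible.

key: position moved to (3,2) AND the heading swung to W — translation plus rotation needed
begin: x=5 y=2 heading=south
step 1 (face(W)): x=5 y=2 heading=west
step 2 (move(1)): x=4 y=2 heading=west
step 3 (move(1)): x=3 y=2 heading=west
no rival 3-sequence matches.

face(W), move(1), move(1)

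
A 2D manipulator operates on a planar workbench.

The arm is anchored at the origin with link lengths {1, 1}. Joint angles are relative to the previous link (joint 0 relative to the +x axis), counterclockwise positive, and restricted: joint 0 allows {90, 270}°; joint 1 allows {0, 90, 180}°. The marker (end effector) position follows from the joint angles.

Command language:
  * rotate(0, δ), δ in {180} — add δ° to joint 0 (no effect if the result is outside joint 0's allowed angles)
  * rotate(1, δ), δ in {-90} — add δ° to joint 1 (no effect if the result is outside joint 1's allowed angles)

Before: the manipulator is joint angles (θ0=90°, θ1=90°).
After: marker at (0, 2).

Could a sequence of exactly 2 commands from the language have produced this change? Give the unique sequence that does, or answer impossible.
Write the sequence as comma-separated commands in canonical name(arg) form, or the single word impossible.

rotate(1, -90), rotate(1, -90)

initial: joint angles (θ0=90°, θ1=90°)
t=1 rotate(1, -90) ⇒ joint angles (θ0=90°, θ1=0°)
t=2 rotate(1, -90) ⇒ joint angles (θ0=90°, θ1=0°)
no rival 2-sequence matches.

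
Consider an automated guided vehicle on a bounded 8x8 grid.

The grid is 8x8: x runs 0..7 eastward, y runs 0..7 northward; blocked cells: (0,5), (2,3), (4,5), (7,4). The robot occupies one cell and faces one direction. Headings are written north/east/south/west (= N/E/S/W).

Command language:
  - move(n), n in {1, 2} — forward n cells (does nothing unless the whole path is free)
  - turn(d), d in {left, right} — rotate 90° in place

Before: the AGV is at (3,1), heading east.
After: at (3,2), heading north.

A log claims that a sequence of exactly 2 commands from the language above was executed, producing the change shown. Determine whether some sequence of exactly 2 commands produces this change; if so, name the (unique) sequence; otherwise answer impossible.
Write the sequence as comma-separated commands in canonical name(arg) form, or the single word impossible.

turn(left), move(1)

key: running move(1) before turn(left) would end elsewhere — order is forced
from: at (3,1), heading east
[1] after turn(left): at (3,1), heading north
[2] after move(1): at (3,2), heading north
no rival 2-sequence matches.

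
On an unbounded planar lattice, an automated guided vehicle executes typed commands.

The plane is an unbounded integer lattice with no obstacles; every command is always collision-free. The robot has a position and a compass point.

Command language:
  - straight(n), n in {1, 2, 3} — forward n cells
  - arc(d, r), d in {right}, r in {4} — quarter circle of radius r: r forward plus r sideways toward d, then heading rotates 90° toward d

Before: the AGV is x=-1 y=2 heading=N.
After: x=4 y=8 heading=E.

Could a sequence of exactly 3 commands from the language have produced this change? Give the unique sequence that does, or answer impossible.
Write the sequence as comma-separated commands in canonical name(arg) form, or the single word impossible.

key: position moved to (4,8) AND the heading swung to E — translation plus rotation needed
from: x=-1 y=2 heading=N
1. straight(2) → x=-1 y=4 heading=N
2. arc(right, 4) → x=3 y=8 heading=E
3. straight(1) → x=4 y=8 heading=E
all 64 alternatives checked — unique.

straight(2), arc(right, 4), straight(1)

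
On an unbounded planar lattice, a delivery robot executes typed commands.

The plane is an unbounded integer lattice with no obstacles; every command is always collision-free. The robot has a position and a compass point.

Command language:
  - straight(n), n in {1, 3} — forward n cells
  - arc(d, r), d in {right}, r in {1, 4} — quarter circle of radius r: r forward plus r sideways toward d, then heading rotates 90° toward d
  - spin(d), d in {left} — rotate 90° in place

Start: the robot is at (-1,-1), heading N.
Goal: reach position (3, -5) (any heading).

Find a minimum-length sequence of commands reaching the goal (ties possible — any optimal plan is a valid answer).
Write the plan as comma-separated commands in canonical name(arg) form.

start: at (-1,-1), heading N
step 1 (arc(right, 1)): at (0,0), heading E
step 2 (arc(right, 4)): at (4,-4), heading S
step 3 (arc(right, 1)): at (3,-5), heading W
shorter routes all fall short; 3 is best.

arc(right, 1), arc(right, 4), arc(right, 1)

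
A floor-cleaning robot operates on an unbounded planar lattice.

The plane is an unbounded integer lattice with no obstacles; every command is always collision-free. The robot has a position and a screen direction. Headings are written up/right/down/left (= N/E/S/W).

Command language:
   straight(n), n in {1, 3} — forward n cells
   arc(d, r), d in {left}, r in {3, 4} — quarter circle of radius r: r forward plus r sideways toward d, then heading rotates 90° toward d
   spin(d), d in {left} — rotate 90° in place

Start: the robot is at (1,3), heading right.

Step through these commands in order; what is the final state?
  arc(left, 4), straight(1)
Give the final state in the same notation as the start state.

from: at (1,3), heading right
1. arc(left, 4) → at (5,7), heading up
2. straight(1) → at (5,8), heading up

at (5,8), heading up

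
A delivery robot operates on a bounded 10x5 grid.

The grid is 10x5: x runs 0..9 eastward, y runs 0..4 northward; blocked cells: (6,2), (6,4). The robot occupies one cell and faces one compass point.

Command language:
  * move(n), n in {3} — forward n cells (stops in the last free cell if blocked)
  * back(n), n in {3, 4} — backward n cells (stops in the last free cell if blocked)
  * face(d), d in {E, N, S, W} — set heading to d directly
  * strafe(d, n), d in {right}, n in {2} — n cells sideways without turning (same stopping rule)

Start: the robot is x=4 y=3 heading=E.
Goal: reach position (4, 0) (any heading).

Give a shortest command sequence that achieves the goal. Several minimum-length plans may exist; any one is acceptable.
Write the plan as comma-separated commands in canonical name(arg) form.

strafe(right, 2), strafe(right, 2)

t0: x=4 y=3 heading=E
1. strafe(right, 2) → x=4 y=1 heading=E
2. strafe(right, 2) → x=4 y=0 heading=E
no 1-step plan works, so 2 is optimal.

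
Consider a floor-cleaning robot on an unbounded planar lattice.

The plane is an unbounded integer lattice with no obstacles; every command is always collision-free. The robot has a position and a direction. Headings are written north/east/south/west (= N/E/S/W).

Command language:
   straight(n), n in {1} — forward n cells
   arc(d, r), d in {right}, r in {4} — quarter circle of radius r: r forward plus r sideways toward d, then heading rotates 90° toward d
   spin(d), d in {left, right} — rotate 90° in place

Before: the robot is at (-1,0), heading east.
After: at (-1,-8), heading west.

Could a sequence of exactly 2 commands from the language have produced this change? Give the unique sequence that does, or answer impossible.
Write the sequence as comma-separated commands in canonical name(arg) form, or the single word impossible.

key: position moved to (-1,-8) AND the heading swung to W — translation plus rotation needed
from: at (-1,0), heading east
t=1 arc(right, 4) ⇒ at (3,-4), heading south
t=2 arc(right, 4) ⇒ at (-1,-8), heading west
no other 2-command option fits: unique.

arc(right, 4), arc(right, 4)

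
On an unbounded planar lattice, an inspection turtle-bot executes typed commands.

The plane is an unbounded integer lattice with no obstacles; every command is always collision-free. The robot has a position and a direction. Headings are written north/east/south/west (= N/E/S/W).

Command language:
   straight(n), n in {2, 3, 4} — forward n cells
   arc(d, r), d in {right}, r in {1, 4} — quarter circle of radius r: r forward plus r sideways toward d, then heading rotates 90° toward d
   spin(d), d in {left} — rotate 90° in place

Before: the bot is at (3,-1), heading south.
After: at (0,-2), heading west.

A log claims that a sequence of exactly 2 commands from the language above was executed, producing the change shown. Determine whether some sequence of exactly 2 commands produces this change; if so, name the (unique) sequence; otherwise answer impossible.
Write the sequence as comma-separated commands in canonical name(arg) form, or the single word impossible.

key: position moved to (0,-2) AND the heading swung to W — translation plus rotation needed
initial: at (3,-1), heading south
step 1 (arc(right, 1)): at (2,-2), heading west
step 2 (straight(2)): at (0,-2), heading west
no rival 2-sequence matches.

arc(right, 1), straight(2)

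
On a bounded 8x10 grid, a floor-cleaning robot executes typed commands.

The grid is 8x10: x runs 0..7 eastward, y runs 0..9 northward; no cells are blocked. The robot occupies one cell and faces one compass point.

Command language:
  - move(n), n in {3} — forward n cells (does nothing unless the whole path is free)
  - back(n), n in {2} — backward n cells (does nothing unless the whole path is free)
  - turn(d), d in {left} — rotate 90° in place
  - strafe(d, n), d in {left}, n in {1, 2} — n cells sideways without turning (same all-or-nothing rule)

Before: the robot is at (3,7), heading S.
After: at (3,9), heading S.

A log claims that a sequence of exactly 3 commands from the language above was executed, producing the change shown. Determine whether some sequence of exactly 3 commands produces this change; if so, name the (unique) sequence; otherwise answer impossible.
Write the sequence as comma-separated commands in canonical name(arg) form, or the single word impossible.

key: the second back(2) would leave the grid, so it does nothing
begin: at (3,7), heading S
step 1 (back(2)): at (3,9), heading S
step 2 (back(2)): at (3,9), heading S
step 3 (back(2)): at (3,9), heading S
no rival 3-sequence matches.

back(2), back(2), back(2)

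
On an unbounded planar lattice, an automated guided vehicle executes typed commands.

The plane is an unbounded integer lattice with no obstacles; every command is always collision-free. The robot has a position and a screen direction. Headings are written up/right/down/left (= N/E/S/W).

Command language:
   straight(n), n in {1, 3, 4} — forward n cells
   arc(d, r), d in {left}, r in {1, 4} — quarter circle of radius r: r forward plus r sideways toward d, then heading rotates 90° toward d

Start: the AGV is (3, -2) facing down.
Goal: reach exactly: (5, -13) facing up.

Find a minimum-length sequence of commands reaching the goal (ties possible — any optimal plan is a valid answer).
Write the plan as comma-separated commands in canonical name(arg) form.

straight(3), straight(4), straight(4), arc(left, 1), arc(left, 1)

begin: (3, -2) facing down
1. straight(3) → (3, -5) facing down
2. straight(4) → (3, -9) facing down
3. straight(4) → (3, -13) facing down
4. arc(left, 1) → (4, -14) facing right
5. arc(left, 1) → (5, -13) facing up
no 4-step plan works, so 5 is optimal.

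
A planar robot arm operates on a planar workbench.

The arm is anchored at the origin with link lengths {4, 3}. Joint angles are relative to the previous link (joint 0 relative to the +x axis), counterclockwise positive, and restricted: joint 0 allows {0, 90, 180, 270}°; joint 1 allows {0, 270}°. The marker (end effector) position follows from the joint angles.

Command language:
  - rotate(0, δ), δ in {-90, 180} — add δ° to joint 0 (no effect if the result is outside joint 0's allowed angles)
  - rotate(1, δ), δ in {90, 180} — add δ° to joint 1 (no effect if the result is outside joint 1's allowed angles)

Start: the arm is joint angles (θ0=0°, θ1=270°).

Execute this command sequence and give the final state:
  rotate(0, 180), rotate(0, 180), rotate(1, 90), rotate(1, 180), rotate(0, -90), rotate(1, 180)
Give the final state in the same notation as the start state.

joint angles (θ0=270°, θ1=0°)

begin: joint angles (θ0=0°, θ1=270°)
step 1 (rotate(0, 180)): joint angles (θ0=180°, θ1=270°)
step 2 (rotate(0, 180)): joint angles (θ0=0°, θ1=270°)
step 3 (rotate(1, 90)): joint angles (θ0=0°, θ1=0°)
step 4 (rotate(1, 180)): joint angles (θ0=0°, θ1=0°)
step 5 (rotate(0, -90)): joint angles (θ0=270°, θ1=0°)
step 6 (rotate(1, 180)): joint angles (θ0=270°, θ1=0°)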